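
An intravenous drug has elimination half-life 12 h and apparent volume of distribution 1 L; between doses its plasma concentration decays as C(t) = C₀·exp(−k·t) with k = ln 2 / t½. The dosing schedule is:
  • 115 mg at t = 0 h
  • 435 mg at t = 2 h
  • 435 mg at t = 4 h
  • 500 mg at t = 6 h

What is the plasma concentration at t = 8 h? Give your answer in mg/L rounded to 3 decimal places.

k = ln 2 / 12 = 0.05776 per h
Dose 1 (115 mg at t=0 h): 115·exp(−0.05776·8) = 72.445 mg/L
Dose 2 (435 mg at t=2 h): 435·exp(−0.05776·6) = 307.591 mg/L
Dose 3 (435 mg at t=4 h): 435·exp(−0.05776·4) = 345.260 mg/L
Dose 4 (500 mg at t=6 h): 500·exp(−0.05776·2) = 445.449 mg/L
C(8) = 72.445 + 307.591 + 345.260 + 445.449 = 1170.746 mg/L

1170.746 mg/L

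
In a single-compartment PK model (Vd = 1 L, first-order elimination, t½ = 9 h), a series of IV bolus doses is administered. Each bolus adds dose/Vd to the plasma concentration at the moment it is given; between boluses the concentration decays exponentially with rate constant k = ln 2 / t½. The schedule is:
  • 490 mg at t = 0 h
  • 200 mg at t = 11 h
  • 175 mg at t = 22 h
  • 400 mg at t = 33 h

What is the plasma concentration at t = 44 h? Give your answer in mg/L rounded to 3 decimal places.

k = ln 2 / 9 = 0.07702 per h
Dose 1 (490 mg at t=0 h): 490·exp(−0.07702·44) = 16.538 mg/L
Dose 2 (200 mg at t=11 h): 200·exp(−0.07702·33) = 15.749 mg/L
Dose 3 (175 mg at t=22 h): 175·exp(−0.07702·22) = 32.150 mg/L
Dose 4 (400 mg at t=33 h): 400·exp(−0.07702·11) = 171.449 mg/L
C(44) = 16.538 + 15.749 + 32.150 + 171.449 = 235.887 mg/L

235.887 mg/L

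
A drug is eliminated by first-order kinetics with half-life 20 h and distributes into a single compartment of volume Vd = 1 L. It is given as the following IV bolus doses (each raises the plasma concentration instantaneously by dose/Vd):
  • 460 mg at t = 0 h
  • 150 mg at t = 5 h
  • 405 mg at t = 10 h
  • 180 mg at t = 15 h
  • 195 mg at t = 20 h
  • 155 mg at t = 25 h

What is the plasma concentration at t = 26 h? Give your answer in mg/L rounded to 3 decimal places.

k = ln 2 / 20 = 0.03466 per h
Dose 1 (460 mg at t=0 h): 460·exp(−0.03466·26) = 186.818 mg/L
Dose 2 (150 mg at t=5 h): 150·exp(−0.03466·21) = 72.445 mg/L
Dose 3 (405 mg at t=10 h): 405·exp(−0.03466·16) = 232.611 mg/L
Dose 4 (180 mg at t=15 h): 180·exp(−0.03466·11) = 122.944 mg/L
Dose 5 (195 mg at t=20 h): 195·exp(−0.03466·6) = 158.389 mg/L
Dose 6 (155 mg at t=25 h): 155·exp(−0.03466·1) = 149.720 mg/L
C(26) = 186.818 + 72.445 + 232.611 + 122.944 + 158.389 + 149.720 = 922.928 mg/L

922.928 mg/L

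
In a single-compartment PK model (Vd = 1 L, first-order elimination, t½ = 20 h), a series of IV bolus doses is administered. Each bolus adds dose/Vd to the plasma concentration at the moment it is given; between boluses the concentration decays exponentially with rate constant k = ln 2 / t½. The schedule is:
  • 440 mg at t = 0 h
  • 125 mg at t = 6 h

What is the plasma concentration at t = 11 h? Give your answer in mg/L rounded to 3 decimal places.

k = ln 2 / 20 = 0.03466 per h
Dose 1 (440 mg at t=0 h): 440·exp(−0.03466·11) = 300.529 mg/L
Dose 2 (125 mg at t=6 h): 125·exp(−0.03466·5) = 105.112 mg/L
C(11) = 300.529 + 105.112 = 405.641 mg/L

405.641 mg/L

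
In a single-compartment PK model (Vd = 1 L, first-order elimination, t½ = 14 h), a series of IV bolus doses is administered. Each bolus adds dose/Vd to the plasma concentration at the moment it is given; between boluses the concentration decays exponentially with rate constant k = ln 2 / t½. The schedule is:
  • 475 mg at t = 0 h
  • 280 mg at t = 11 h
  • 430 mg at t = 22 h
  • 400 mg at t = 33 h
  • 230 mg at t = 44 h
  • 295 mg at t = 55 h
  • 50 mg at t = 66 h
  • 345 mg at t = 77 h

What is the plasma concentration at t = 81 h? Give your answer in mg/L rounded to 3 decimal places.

502.736 mg/L

k = ln 2 / 14 = 0.04951 per h
Dose 1 (475 mg at t=0 h): 475·exp(−0.04951·81) = 8.610 mg/L
Dose 2 (280 mg at t=11 h): 280·exp(−0.04951·70) = 8.750 mg/L
Dose 3 (430 mg at t=22 h): 430·exp(−0.04951·59) = 23.166 mg/L
Dose 4 (400 mg at t=33 h): 400·exp(−0.04951·48) = 37.150 mg/L
Dose 5 (230 mg at t=44 h): 230·exp(−0.04951·37) = 36.825 mg/L
Dose 6 (295 mg at t=55 h): 295·exp(−0.04951·26) = 81.427 mg/L
Dose 7 (50 mg at t=66 h): 50·exp(−0.04951·15) = 23.792 mg/L
Dose 8 (345 mg at t=77 h): 345·exp(−0.04951·4) = 283.016 mg/L
C(81) = 8.610 + 8.750 + 23.166 + 37.150 + 36.825 + 81.427 + 23.792 + 283.016 = 502.736 mg/L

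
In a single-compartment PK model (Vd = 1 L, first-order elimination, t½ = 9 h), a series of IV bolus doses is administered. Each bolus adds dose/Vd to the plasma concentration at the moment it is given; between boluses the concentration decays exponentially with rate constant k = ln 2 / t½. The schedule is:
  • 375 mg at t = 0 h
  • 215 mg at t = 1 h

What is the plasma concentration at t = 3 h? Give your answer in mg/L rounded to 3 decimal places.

k = ln 2 / 9 = 0.07702 per h
Dose 1 (375 mg at t=0 h): 375·exp(−0.07702·3) = 297.638 mg/L
Dose 2 (215 mg at t=1 h): 215·exp(−0.07702·2) = 184.307 mg/L
C(3) = 297.638 + 184.307 = 481.945 mg/L

481.945 mg/L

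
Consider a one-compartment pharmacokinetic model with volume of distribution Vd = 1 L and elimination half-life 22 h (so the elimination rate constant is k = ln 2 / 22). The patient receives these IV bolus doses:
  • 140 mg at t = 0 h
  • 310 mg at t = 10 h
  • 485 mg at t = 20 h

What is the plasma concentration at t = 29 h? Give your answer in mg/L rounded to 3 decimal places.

k = ln 2 / 22 = 0.03151 per h
Dose 1 (140 mg at t=0 h): 140·exp(−0.03151·29) = 56.146 mg/L
Dose 2 (310 mg at t=10 h): 310·exp(−0.03151·19) = 170.365 mg/L
Dose 3 (485 mg at t=20 h): 485·exp(−0.03151·9) = 365.252 mg/L
C(29) = 56.146 + 170.365 + 365.252 = 591.763 mg/L

591.763 mg/L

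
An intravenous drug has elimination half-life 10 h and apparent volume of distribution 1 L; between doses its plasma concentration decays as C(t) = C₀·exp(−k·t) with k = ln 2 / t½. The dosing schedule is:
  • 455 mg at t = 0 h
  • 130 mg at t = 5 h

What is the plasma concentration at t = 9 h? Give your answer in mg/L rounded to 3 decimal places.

k = ln 2 / 10 = 0.06931 per h
Dose 1 (455 mg at t=0 h): 455·exp(−0.06931·9) = 243.828 mg/L
Dose 2 (130 mg at t=5 h): 130·exp(−0.06931·4) = 98.522 mg/L
C(9) = 243.828 + 98.522 = 342.350 mg/L

342.350 mg/L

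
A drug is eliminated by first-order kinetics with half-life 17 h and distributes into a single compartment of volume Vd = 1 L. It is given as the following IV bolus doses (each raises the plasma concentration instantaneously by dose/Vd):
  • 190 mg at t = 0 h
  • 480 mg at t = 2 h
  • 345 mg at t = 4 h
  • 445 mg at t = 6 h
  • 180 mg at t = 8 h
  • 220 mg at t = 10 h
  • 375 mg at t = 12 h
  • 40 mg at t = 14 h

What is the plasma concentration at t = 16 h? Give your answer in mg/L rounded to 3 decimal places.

1535.276 mg/L

k = ln 2 / 17 = 0.04077 per h
Dose 1 (190 mg at t=0 h): 190·exp(−0.04077·16) = 98.954 mg/L
Dose 2 (480 mg at t=2 h): 480·exp(−0.04077·14) = 271.228 mg/L
Dose 3 (345 mg at t=4 h): 345·exp(−0.04077·12) = 211.508 mg/L
Dose 4 (445 mg at t=6 h): 445·exp(−0.04077·10) = 295.994 mg/L
Dose 5 (180 mg at t=8 h): 180·exp(−0.04077·8) = 129.901 mg/L
Dose 6 (220 mg at t=10 h): 220·exp(−0.04077·6) = 172.257 mg/L
Dose 7 (375 mg at t=12 h): 375·exp(−0.04077·4) = 318.567 mg/L
Dose 8 (40 mg at t=14 h): 40·exp(−0.04077·2) = 36.868 mg/L
C(16) = 98.954 + 271.228 + 211.508 + 295.994 + 129.901 + 172.257 + 318.567 + 36.868 = 1535.276 mg/L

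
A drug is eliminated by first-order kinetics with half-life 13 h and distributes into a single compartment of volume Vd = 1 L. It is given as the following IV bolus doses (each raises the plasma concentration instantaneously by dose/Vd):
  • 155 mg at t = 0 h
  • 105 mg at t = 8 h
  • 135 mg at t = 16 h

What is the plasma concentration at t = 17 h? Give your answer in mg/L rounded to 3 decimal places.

255.586 mg/L

k = ln 2 / 13 = 0.05332 per h
Dose 1 (155 mg at t=0 h): 155·exp(−0.05332·17) = 62.615 mg/L
Dose 2 (105 mg at t=8 h): 105·exp(−0.05332·9) = 64.981 mg/L
Dose 3 (135 mg at t=16 h): 135·exp(−0.05332·1) = 127.990 mg/L
C(17) = 62.615 + 64.981 + 127.990 = 255.586 mg/L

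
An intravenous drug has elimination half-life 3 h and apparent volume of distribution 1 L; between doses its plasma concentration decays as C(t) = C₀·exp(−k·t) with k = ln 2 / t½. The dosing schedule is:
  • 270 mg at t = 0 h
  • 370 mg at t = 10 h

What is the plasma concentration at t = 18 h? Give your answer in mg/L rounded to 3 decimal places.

62.490 mg/L

k = ln 2 / 3 = 0.23105 per h
Dose 1 (270 mg at t=0 h): 270·exp(−0.23105·18) = 4.219 mg/L
Dose 2 (370 mg at t=10 h): 370·exp(−0.23105·8) = 58.271 mg/L
C(18) = 4.219 + 58.271 = 62.490 mg/L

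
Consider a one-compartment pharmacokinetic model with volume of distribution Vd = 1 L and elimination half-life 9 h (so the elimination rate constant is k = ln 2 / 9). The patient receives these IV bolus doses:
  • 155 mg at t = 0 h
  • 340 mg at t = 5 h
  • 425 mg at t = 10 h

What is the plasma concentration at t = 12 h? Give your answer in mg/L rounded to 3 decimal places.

624.150 mg/L

k = ln 2 / 9 = 0.07702 per h
Dose 1 (155 mg at t=0 h): 155·exp(−0.07702·12) = 61.512 mg/L
Dose 2 (340 mg at t=5 h): 340·exp(−0.07702·7) = 198.310 mg/L
Dose 3 (425 mg at t=10 h): 425·exp(−0.07702·2) = 364.329 mg/L
C(12) = 61.512 + 198.310 + 364.329 = 624.150 mg/L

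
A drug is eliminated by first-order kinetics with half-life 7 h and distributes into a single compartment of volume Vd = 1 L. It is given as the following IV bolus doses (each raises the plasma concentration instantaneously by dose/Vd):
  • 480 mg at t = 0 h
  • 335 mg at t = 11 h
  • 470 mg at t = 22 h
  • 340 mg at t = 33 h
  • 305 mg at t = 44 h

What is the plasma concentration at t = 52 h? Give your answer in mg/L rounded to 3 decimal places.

222.594 mg/L

k = ln 2 / 7 = 0.09902 per h
Dose 1 (480 mg at t=0 h): 480·exp(−0.09902·52) = 2.786 mg/L
Dose 2 (335 mg at t=11 h): 335·exp(−0.09902·41) = 5.779 mg/L
Dose 3 (470 mg at t=22 h): 470·exp(−0.09902·30) = 24.097 mg/L
Dose 4 (340 mg at t=33 h): 340·exp(−0.09902·19) = 51.808 mg/L
Dose 5 (305 mg at t=44 h): 305·exp(−0.09902·8) = 138.123 mg/L
C(52) = 2.786 + 5.779 + 24.097 + 51.808 + 138.123 = 222.594 mg/L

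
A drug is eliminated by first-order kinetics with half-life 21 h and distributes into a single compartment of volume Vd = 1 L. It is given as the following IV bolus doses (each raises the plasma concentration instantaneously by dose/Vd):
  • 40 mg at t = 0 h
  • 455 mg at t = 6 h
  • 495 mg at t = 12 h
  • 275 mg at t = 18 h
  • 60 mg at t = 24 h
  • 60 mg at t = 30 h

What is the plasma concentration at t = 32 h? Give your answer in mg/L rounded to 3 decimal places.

k = ln 2 / 21 = 0.03301 per h
Dose 1 (40 mg at t=0 h): 40·exp(−0.03301·32) = 13.911 mg/L
Dose 2 (455 mg at t=6 h): 455·exp(−0.03301·26) = 192.889 mg/L
Dose 3 (495 mg at t=12 h): 495·exp(−0.03301·20) = 255.806 mg/L
Dose 4 (275 mg at t=18 h): 275·exp(−0.03301·14) = 173.239 mg/L
Dose 5 (60 mg at t=24 h): 60·exp(−0.03301·8) = 46.076 mg/L
Dose 6 (60 mg at t=30 h): 60·exp(−0.03301·2) = 56.167 mg/L
C(32) = 13.911 + 192.889 + 255.806 + 173.239 + 46.076 + 56.167 = 738.087 mg/L

738.087 mg/L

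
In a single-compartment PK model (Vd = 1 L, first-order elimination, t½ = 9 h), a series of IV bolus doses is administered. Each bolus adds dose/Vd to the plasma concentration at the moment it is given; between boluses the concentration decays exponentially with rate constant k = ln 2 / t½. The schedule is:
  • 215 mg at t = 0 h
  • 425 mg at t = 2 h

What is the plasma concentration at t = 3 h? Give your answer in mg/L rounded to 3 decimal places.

564.142 mg/L

k = ln 2 / 9 = 0.07702 per h
Dose 1 (215 mg at t=0 h): 215·exp(−0.07702·3) = 170.646 mg/L
Dose 2 (425 mg at t=2 h): 425·exp(−0.07702·1) = 393.497 mg/L
C(3) = 170.646 + 393.497 = 564.142 mg/L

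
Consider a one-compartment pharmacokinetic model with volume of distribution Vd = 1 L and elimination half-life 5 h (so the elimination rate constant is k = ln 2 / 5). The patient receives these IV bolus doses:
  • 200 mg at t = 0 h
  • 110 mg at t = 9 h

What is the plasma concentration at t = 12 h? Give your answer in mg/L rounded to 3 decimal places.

k = ln 2 / 5 = 0.13863 per h
Dose 1 (200 mg at t=0 h): 200·exp(−0.13863·12) = 37.893 mg/L
Dose 2 (110 mg at t=9 h): 110·exp(−0.13863·3) = 72.573 mg/L
C(12) = 37.893 + 72.573 = 110.466 mg/L

110.466 mg/L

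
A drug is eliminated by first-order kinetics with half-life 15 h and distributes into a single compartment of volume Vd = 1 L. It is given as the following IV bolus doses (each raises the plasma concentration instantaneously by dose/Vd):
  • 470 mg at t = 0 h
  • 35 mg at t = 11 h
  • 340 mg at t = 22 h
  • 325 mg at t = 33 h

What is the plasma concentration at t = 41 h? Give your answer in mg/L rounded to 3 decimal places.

k = ln 2 / 15 = 0.04621 per h
Dose 1 (470 mg at t=0 h): 470·exp(−0.04621·41) = 70.678 mg/L
Dose 2 (35 mg at t=11 h): 35·exp(−0.04621·30) = 8.750 mg/L
Dose 3 (340 mg at t=22 h): 340·exp(−0.04621·19) = 141.310 mg/L
Dose 4 (325 mg at t=33 h): 325·exp(−0.04621·8) = 224.561 mg/L
C(41) = 70.678 + 8.750 + 141.310 + 224.561 = 445.299 mg/L

445.299 mg/L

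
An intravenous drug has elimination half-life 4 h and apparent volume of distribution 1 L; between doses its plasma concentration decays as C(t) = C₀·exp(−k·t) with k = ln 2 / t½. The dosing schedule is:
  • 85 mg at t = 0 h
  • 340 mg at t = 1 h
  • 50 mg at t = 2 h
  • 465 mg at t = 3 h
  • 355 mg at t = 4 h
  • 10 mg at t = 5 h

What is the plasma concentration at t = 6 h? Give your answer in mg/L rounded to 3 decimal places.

733.927 mg/L

k = ln 2 / 4 = 0.17329 per h
Dose 1 (85 mg at t=0 h): 85·exp(−0.17329·6) = 30.052 mg/L
Dose 2 (340 mg at t=1 h): 340·exp(−0.17329·5) = 142.952 mg/L
Dose 3 (50 mg at t=2 h): 50·exp(−0.17329·4) = 25.000 mg/L
Dose 4 (465 mg at t=3 h): 465·exp(−0.17329·3) = 276.491 mg/L
Dose 5 (355 mg at t=4 h): 355·exp(−0.17329·2) = 251.023 mg/L
Dose 6 (10 mg at t=5 h): 10·exp(−0.17329·1) = 8.409 mg/L
C(6) = 30.052 + 142.952 + 25.000 + 276.491 + 251.023 + 8.409 = 733.927 mg/L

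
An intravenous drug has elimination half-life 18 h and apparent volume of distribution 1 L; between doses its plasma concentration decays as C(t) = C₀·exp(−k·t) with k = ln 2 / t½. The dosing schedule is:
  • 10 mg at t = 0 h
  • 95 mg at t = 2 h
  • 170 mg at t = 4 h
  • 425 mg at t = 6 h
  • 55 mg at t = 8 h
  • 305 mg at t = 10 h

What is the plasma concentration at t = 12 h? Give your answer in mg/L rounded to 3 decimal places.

862.727 mg/L

k = ln 2 / 18 = 0.03851 per h
Dose 1 (10 mg at t=0 h): 10·exp(−0.03851·12) = 6.300 mg/L
Dose 2 (95 mg at t=2 h): 95·exp(−0.03851·10) = 64.638 mg/L
Dose 3 (170 mg at t=4 h): 170·exp(−0.03851·8) = 124.927 mg/L
Dose 4 (425 mg at t=6 h): 425·exp(−0.03851·6) = 337.323 mg/L
Dose 5 (55 mg at t=8 h): 55·exp(−0.03851·4) = 47.148 mg/L
Dose 6 (305 mg at t=10 h): 305·exp(−0.03851·2) = 282.392 mg/L
C(12) = 6.300 + 64.638 + 124.927 + 337.323 + 47.148 + 282.392 = 862.727 mg/L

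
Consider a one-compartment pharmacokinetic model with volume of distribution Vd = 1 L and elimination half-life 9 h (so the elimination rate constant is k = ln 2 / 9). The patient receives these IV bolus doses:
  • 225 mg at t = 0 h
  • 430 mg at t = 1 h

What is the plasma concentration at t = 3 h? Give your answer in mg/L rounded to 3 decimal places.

k = ln 2 / 9 = 0.07702 per h
Dose 1 (225 mg at t=0 h): 225·exp(−0.07702·3) = 178.583 mg/L
Dose 2 (430 mg at t=1 h): 430·exp(−0.07702·2) = 368.615 mg/L
C(3) = 178.583 + 368.615 = 547.198 mg/L

547.198 mg/L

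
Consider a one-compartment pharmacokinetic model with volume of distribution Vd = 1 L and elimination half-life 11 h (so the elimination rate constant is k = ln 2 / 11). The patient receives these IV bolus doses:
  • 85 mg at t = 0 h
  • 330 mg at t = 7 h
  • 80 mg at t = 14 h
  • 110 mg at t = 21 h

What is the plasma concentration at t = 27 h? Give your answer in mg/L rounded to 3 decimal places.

k = ln 2 / 11 = 0.06301 per h
Dose 1 (85 mg at t=0 h): 85·exp(−0.06301·27) = 15.507 mg/L
Dose 2 (330 mg at t=7 h): 330·exp(−0.06301·20) = 93.581 mg/L
Dose 3 (80 mg at t=14 h): 80·exp(−0.06301·13) = 35.264 mg/L
Dose 4 (110 mg at t=21 h): 110·exp(−0.06301·6) = 75.369 mg/L
C(27) = 15.507 + 93.581 + 35.264 + 75.369 = 219.721 mg/L

219.721 mg/L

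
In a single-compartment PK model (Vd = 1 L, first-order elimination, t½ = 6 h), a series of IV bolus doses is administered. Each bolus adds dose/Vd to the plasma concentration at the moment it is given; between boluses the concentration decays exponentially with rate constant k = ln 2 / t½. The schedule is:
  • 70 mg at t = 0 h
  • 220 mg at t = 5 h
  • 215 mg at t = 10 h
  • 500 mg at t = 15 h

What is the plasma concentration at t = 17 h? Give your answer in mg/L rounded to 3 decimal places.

k = ln 2 / 6 = 0.11552 per h
Dose 1 (70 mg at t=0 h): 70·exp(−0.11552·17) = 9.822 mg/L
Dose 2 (220 mg at t=5 h): 220·exp(−0.11552·12) = 55.000 mg/L
Dose 3 (215 mg at t=10 h): 215·exp(−0.11552·7) = 95.772 mg/L
Dose 4 (500 mg at t=15 h): 500·exp(−0.11552·2) = 396.850 mg/L
C(17) = 9.822 + 55.000 + 95.772 + 396.850 = 557.443 mg/L

557.443 mg/L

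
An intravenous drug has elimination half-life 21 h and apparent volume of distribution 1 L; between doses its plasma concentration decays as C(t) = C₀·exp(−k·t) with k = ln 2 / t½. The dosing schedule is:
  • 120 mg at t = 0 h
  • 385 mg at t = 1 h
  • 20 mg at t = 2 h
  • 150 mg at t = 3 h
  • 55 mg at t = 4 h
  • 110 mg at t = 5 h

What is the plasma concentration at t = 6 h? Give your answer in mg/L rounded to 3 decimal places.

k = ln 2 / 21 = 0.03301 per h
Dose 1 (120 mg at t=0 h): 120·exp(−0.03301·6) = 98.440 mg/L
Dose 2 (385 mg at t=1 h): 385·exp(−0.03301·5) = 326.428 mg/L
Dose 3 (20 mg at t=2 h): 20·exp(−0.03301·4) = 17.526 mg/L
Dose 4 (150 mg at t=3 h): 150·exp(−0.03301·3) = 135.859 mg/L
Dose 5 (55 mg at t=4 h): 55·exp(−0.03301·2) = 51.486 mg/L
Dose 6 (110 mg at t=5 h): 110·exp(−0.03301·1) = 106.428 mg/L
C(6) = 98.440 + 326.428 + 17.526 + 135.859 + 51.486 + 106.428 = 736.168 mg/L

736.168 mg/L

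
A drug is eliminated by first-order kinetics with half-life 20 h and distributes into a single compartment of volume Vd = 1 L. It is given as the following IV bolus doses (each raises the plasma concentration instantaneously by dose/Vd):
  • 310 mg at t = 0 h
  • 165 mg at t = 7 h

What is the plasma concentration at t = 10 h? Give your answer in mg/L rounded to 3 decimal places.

k = ln 2 / 20 = 0.03466 per h
Dose 1 (310 mg at t=0 h): 310·exp(−0.03466·10) = 219.203 mg/L
Dose 2 (165 mg at t=7 h): 165·exp(−0.03466·3) = 148.706 mg/L
C(10) = 219.203 + 148.706 = 367.909 mg/L

367.909 mg/L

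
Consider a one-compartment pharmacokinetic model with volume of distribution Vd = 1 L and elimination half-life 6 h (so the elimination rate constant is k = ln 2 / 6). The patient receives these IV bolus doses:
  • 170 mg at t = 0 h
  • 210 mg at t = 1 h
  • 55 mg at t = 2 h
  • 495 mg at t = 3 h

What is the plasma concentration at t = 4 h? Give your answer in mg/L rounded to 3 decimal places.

k = ln 2 / 6 = 0.11552 per h
Dose 1 (170 mg at t=0 h): 170·exp(−0.11552·4) = 107.093 mg/L
Dose 2 (210 mg at t=1 h): 210·exp(−0.11552·3) = 148.492 mg/L
Dose 3 (55 mg at t=2 h): 55·exp(−0.11552·2) = 43.654 mg/L
Dose 4 (495 mg at t=3 h): 495·exp(−0.11552·1) = 440.995 mg/L
C(4) = 107.093 + 148.492 + 43.654 + 440.995 = 740.234 mg/L

740.234 mg/L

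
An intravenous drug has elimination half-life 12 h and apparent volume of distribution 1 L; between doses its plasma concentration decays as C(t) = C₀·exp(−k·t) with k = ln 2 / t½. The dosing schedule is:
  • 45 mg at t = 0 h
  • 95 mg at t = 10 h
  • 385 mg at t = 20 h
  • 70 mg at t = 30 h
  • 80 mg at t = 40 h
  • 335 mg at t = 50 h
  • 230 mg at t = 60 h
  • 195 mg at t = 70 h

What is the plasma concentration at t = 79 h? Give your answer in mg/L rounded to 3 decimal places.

282.962 mg/L

k = ln 2 / 12 = 0.05776 per h
Dose 1 (45 mg at t=0 h): 45·exp(−0.05776·79) = 0.469 mg/L
Dose 2 (95 mg at t=10 h): 95·exp(−0.05776·69) = 1.765 mg/L
Dose 3 (385 mg at t=20 h): 385·exp(−0.05776·59) = 12.747 mg/L
Dose 4 (70 mg at t=30 h): 70·exp(−0.05776·49) = 4.129 mg/L
Dose 5 (80 mg at t=40 h): 80·exp(−0.05776·39) = 8.409 mg/L
Dose 6 (335 mg at t=50 h): 335·exp(−0.05776·29) = 62.742 mg/L
Dose 7 (230 mg at t=60 h): 230·exp(−0.05776·19) = 76.753 mg/L
Dose 8 (195 mg at t=70 h): 195·exp(−0.05776·9) = 115.948 mg/L
C(79) = 0.469 + 1.765 + 12.747 + 4.129 + 8.409 + 62.742 + 76.753 + 115.948 = 282.962 mg/L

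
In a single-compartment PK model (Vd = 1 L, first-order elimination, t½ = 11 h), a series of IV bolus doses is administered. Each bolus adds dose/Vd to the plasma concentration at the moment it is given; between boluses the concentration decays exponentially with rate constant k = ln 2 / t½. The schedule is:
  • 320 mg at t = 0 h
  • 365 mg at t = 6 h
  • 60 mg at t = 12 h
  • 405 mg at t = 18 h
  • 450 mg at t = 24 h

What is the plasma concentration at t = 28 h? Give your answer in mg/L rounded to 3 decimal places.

k = ln 2 / 11 = 0.06301 per h
Dose 1 (320 mg at t=0 h): 320·exp(−0.06301·28) = 54.814 mg/L
Dose 2 (365 mg at t=6 h): 365·exp(−0.06301·22) = 91.250 mg/L
Dose 3 (60 mg at t=12 h): 60·exp(−0.06301·16) = 21.892 mg/L
Dose 4 (405 mg at t=18 h): 405·exp(−0.06301·10) = 215.671 mg/L
Dose 5 (450 mg at t=24 h): 450·exp(−0.06301·4) = 349.741 mg/L
C(28) = 54.814 + 91.250 + 21.892 + 215.671 + 349.741 = 733.368 mg/L

733.368 mg/L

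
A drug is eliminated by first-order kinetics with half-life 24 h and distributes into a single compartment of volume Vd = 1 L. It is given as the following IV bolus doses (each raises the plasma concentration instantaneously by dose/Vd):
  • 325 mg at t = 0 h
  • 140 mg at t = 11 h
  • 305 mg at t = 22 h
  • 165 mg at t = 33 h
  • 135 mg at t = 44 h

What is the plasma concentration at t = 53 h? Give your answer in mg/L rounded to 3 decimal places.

k = ln 2 / 24 = 0.02888 per h
Dose 1 (325 mg at t=0 h): 325·exp(−0.02888·53) = 70.325 mg/L
Dose 2 (140 mg at t=11 h): 140·exp(−0.02888·42) = 41.622 mg/L
Dose 3 (305 mg at t=22 h): 305·exp(−0.02888·31) = 124.586 mg/L
Dose 4 (165 mg at t=33 h): 165·exp(−0.02888·20) = 92.603 mg/L
Dose 5 (135 mg at t=44 h): 135·exp(−0.02888·9) = 104.099 mg/L
C(53) = 70.325 + 41.622 + 124.586 + 92.603 + 104.099 = 433.235 mg/L

433.235 mg/L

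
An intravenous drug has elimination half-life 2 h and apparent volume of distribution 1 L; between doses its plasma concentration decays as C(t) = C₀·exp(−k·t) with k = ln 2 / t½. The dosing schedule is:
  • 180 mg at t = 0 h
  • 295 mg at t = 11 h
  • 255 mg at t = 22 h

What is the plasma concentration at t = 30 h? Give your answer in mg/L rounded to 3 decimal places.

16.350 mg/L

k = ln 2 / 2 = 0.34657 per h
Dose 1 (180 mg at t=0 h): 180·exp(−0.34657·30) = 0.005 mg/L
Dose 2 (295 mg at t=11 h): 295·exp(−0.34657·19) = 0.407 mg/L
Dose 3 (255 mg at t=22 h): 255·exp(−0.34657·8) = 15.938 mg/L
C(30) = 0.005 + 0.407 + 15.938 = 16.350 mg/L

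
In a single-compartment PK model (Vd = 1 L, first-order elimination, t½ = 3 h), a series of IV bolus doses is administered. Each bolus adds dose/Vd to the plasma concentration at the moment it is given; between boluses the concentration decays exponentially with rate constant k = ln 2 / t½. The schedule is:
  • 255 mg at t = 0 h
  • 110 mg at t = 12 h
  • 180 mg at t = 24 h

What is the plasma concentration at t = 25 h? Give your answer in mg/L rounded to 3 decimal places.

149.113 mg/L

k = ln 2 / 3 = 0.23105 per h
Dose 1 (255 mg at t=0 h): 255·exp(−0.23105·25) = 0.791 mg/L
Dose 2 (110 mg at t=12 h): 110·exp(−0.23105·13) = 5.457 mg/L
Dose 3 (180 mg at t=24 h): 180·exp(−0.23105·1) = 142.866 mg/L
C(25) = 0.791 + 5.457 + 142.866 = 149.113 mg/L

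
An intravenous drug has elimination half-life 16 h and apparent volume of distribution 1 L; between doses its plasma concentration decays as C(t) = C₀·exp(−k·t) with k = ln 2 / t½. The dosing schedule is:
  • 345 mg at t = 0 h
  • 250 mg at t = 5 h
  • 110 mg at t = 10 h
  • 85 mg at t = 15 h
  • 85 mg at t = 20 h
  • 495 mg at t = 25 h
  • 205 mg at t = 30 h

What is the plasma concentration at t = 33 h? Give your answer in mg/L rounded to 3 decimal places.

k = ln 2 / 16 = 0.04332 per h
Dose 1 (345 mg at t=0 h): 345·exp(−0.04332·33) = 82.593 mg/L
Dose 2 (250 mg at t=5 h): 250·exp(−0.04332·28) = 74.325 mg/L
Dose 3 (110 mg at t=10 h): 110·exp(−0.04332·23) = 40.613 mg/L
Dose 4 (85 mg at t=15 h): 85·exp(−0.04332·18) = 38.973 mg/L
Dose 5 (85 mg at t=20 h): 85·exp(−0.04332·13) = 48.399 mg/L
Dose 6 (495 mg at t=25 h): 495·exp(−0.04332·8) = 350.018 mg/L
Dose 7 (205 mg at t=30 h): 205·exp(−0.04332·3) = 180.016 mg/L
C(33) = 82.593 + 74.325 + 40.613 + 38.973 + 48.399 + 350.018 + 180.016 = 814.936 mg/L

814.936 mg/L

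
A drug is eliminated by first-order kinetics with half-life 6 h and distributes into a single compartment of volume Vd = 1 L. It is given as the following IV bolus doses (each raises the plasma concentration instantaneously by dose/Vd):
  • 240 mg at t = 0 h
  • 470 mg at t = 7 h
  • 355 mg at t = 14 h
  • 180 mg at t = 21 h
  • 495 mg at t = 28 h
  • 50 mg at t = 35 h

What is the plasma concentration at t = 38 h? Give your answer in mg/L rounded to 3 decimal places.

k = ln 2 / 6 = 0.11552 per h
Dose 1 (240 mg at t=0 h): 240·exp(−0.11552·38) = 2.976 mg/L
Dose 2 (470 mg at t=7 h): 470·exp(−0.11552·31) = 13.085 mg/L
Dose 3 (355 mg at t=14 h): 355·exp(−0.11552·24) = 22.188 mg/L
Dose 4 (180 mg at t=21 h): 180·exp(−0.11552·17) = 25.255 mg/L
Dose 5 (495 mg at t=28 h): 495·exp(−0.11552·10) = 155.915 mg/L
Dose 6 (50 mg at t=35 h): 50·exp(−0.11552·3) = 35.355 mg/L
C(38) = 2.976 + 13.085 + 22.188 + 25.255 + 155.915 + 35.355 = 254.775 mg/L

254.775 mg/L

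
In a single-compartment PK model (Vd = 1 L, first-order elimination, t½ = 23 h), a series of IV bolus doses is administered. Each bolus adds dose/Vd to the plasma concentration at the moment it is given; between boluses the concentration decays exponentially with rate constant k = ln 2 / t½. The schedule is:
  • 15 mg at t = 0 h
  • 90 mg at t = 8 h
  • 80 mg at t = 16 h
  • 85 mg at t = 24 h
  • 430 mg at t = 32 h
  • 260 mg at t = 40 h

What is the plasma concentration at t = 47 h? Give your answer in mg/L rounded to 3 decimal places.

k = ln 2 / 23 = 0.03014 per h
Dose 1 (15 mg at t=0 h): 15·exp(−0.03014·47) = 3.639 mg/L
Dose 2 (90 mg at t=8 h): 90·exp(−0.03014·39) = 27.784 mg/L
Dose 3 (80 mg at t=16 h): 80·exp(−0.03014·31) = 31.431 mg/L
Dose 4 (85 mg at t=24 h): 85·exp(−0.03014·23) = 42.500 mg/L
Dose 5 (430 mg at t=32 h): 430·exp(−0.03014·15) = 273.618 mg/L
Dose 6 (260 mg at t=40 h): 260·exp(−0.03014·7) = 210.550 mg/L
C(47) = 3.639 + 27.784 + 31.431 + 42.500 + 273.618 + 210.550 = 589.522 mg/L

589.522 mg/L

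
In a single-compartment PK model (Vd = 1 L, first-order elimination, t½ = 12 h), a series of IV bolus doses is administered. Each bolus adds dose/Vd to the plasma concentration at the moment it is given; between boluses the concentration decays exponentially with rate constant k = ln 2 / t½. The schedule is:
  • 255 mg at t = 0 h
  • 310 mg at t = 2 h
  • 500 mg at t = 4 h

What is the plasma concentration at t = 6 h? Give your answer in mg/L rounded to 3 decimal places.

871.809 mg/L

k = ln 2 / 12 = 0.05776 per h
Dose 1 (255 mg at t=0 h): 255·exp(−0.05776·6) = 180.312 mg/L
Dose 2 (310 mg at t=2 h): 310·exp(−0.05776·4) = 246.047 mg/L
Dose 3 (500 mg at t=4 h): 500·exp(−0.05776·2) = 445.449 mg/L
C(6) = 180.312 + 246.047 + 445.449 = 871.809 mg/L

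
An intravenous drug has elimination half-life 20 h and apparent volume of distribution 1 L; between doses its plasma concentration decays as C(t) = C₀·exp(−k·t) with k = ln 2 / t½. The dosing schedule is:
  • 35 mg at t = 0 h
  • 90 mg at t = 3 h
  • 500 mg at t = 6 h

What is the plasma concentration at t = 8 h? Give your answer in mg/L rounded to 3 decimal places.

k = ln 2 / 20 = 0.03466 per h
Dose 1 (35 mg at t=0 h): 35·exp(−0.03466·8) = 26.525 mg/L
Dose 2 (90 mg at t=3 h): 90·exp(−0.03466·5) = 75.681 mg/L
Dose 3 (500 mg at t=6 h): 500·exp(−0.03466·2) = 466.516 mg/L
C(8) = 26.525 + 75.681 + 466.516 = 568.722 mg/L

568.722 mg/L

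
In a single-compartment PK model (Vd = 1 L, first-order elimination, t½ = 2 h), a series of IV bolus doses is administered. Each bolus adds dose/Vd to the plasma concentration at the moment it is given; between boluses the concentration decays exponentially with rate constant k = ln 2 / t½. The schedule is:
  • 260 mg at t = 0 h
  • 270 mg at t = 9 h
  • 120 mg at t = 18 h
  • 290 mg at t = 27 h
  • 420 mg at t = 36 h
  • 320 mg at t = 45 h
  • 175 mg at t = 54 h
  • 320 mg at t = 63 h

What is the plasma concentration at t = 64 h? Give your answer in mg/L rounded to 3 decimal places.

232.211 mg/L

k = ln 2 / 2 = 0.34657 per h
Dose 1 (260 mg at t=0 h): 260·exp(−0.34657·64) = 0.000 mg/L
Dose 2 (270 mg at t=9 h): 270·exp(−0.34657·55) = 0.000 mg/L
Dose 3 (120 mg at t=18 h): 120·exp(−0.34657·46) = 0.000 mg/L
Dose 4 (290 mg at t=27 h): 290·exp(−0.34657·37) = 0.001 mg/L
Dose 5 (420 mg at t=36 h): 420·exp(−0.34657·28) = 0.026 mg/L
Dose 6 (320 mg at t=45 h): 320·exp(−0.34657·19) = 0.442 mg/L
Dose 7 (175 mg at t=54 h): 175·exp(−0.34657·10) = 5.469 mg/L
Dose 8 (320 mg at t=63 h): 320·exp(−0.34657·1) = 226.274 mg/L
C(64) = 0.000 + 0.000 + 0.000 + 0.001 + 0.026 + 0.442 + 5.469 + 226.274 = 232.211 mg/L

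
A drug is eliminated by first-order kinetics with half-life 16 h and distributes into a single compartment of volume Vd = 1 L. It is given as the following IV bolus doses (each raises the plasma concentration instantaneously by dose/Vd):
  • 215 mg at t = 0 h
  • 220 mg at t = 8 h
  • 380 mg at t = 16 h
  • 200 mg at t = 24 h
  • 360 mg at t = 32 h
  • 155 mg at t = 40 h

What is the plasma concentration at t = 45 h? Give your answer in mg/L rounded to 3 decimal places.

k = ln 2 / 16 = 0.04332 per h
Dose 1 (215 mg at t=0 h): 215·exp(−0.04332·45) = 30.605 mg/L
Dose 2 (220 mg at t=8 h): 220·exp(−0.04332·37) = 44.288 mg/L
Dose 3 (380 mg at t=16 h): 380·exp(−0.04332·29) = 108.185 mg/L
Dose 4 (200 mg at t=24 h): 200·exp(−0.04332·21) = 80.525 mg/L
Dose 5 (360 mg at t=32 h): 360·exp(−0.04332·13) = 204.982 mg/L
Dose 6 (155 mg at t=40 h): 155·exp(−0.04332·5) = 124.813 mg/L
C(45) = 30.605 + 44.288 + 108.185 + 80.525 + 204.982 + 124.813 = 593.398 mg/L

593.398 mg/L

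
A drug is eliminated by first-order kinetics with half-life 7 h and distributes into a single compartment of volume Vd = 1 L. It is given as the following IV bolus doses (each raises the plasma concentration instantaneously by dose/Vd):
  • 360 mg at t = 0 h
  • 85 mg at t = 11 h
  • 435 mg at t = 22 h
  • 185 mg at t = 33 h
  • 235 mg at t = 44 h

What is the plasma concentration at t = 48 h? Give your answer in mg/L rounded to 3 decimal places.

238.459 mg/L

k = ln 2 / 7 = 0.09902 per h
Dose 1 (360 mg at t=0 h): 360·exp(−0.09902·48) = 3.105 mg/L
Dose 2 (85 mg at t=11 h): 85·exp(−0.09902·37) = 2.179 mg/L
Dose 3 (435 mg at t=22 h): 435·exp(−0.09902·26) = 33.142 mg/L
Dose 4 (185 mg at t=33 h): 185·exp(−0.09902·15) = 41.890 mg/L
Dose 5 (235 mg at t=44 h): 235·exp(−0.09902·4) = 158.143 mg/L
C(48) = 3.105 + 2.179 + 33.142 + 41.890 + 158.143 = 238.459 mg/L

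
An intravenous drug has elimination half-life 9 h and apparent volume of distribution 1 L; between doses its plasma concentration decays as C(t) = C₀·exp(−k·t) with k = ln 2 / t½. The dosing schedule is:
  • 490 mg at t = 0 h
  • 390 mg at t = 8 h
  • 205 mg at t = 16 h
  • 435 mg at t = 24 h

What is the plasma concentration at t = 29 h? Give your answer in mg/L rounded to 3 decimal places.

k = ln 2 / 9 = 0.07702 per h
Dose 1 (490 mg at t=0 h): 490·exp(−0.07702·29) = 52.506 mg/L
Dose 2 (390 mg at t=8 h): 390·exp(−0.07702·21) = 77.386 mg/L
Dose 3 (205 mg at t=16 h): 205·exp(−0.07702·13) = 75.324 mg/L
Dose 4 (435 mg at t=24 h): 435·exp(−0.07702·5) = 295.972 mg/L
C(29) = 52.506 + 77.386 + 75.324 + 295.972 = 501.188 mg/L

501.188 mg/L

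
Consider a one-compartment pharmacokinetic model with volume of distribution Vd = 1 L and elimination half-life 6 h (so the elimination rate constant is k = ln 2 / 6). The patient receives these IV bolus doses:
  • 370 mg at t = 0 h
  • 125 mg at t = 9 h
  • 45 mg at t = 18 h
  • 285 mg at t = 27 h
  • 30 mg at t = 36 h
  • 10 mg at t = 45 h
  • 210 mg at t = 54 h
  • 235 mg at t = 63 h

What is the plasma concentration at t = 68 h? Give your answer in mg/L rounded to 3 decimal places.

177.923 mg/L

k = ln 2 / 6 = 0.11552 per h
Dose 1 (370 mg at t=0 h): 370·exp(−0.11552·68) = 0.143 mg/L
Dose 2 (125 mg at t=9 h): 125·exp(−0.11552·59) = 0.137 mg/L
Dose 3 (45 mg at t=18 h): 45·exp(−0.11552·50) = 0.140 mg/L
Dose 4 (285 mg at t=27 h): 285·exp(−0.11552·41) = 2.499 mg/L
Dose 5 (30 mg at t=36 h): 30·exp(−0.11552·32) = 0.744 mg/L
Dose 6 (10 mg at t=45 h): 10·exp(−0.11552·23) = 0.702 mg/L
Dose 7 (210 mg at t=54 h): 210·exp(−0.11552·14) = 41.669 mg/L
Dose 8 (235 mg at t=63 h): 235·exp(−0.11552·5) = 131.889 mg/L
C(68) = 0.143 + 0.137 + 0.140 + 2.499 + 0.744 + 0.702 + 41.669 + 131.889 = 177.923 mg/L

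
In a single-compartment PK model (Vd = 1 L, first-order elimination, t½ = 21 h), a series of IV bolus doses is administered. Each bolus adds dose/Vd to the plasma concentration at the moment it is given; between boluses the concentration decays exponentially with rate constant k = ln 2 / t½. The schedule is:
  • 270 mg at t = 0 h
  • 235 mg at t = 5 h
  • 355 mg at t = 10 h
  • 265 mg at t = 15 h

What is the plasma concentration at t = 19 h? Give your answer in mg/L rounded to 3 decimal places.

k = ln 2 / 21 = 0.03301 per h
Dose 1 (270 mg at t=0 h): 270·exp(−0.03301·19) = 144.213 mg/L
Dose 2 (235 mg at t=5 h): 235·exp(−0.03301·14) = 148.041 mg/L
Dose 3 (355 mg at t=10 h): 355·exp(−0.03301·9) = 263.764 mg/L
Dose 4 (265 mg at t=15 h): 265·exp(−0.03301·4) = 232.224 mg/L
C(19) = 144.213 + 148.041 + 263.764 + 232.224 = 788.241 mg/L

788.241 mg/L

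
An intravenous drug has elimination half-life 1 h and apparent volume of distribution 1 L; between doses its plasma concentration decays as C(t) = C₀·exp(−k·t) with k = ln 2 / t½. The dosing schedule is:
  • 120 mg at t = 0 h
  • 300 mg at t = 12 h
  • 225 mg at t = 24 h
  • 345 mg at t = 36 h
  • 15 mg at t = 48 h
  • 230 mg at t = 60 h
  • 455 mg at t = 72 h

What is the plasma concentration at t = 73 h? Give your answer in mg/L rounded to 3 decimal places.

k = ln 2 / 1 = 0.69315 per h
Dose 1 (120 mg at t=0 h): 120·exp(−0.69315·73) = 0.000 mg/L
Dose 2 (300 mg at t=12 h): 300·exp(−0.69315·61) = 0.000 mg/L
Dose 3 (225 mg at t=24 h): 225·exp(−0.69315·49) = 0.000 mg/L
Dose 4 (345 mg at t=36 h): 345·exp(−0.69315·37) = 0.000 mg/L
Dose 5 (15 mg at t=48 h): 15·exp(−0.69315·25) = 0.000 mg/L
Dose 6 (230 mg at t=60 h): 230·exp(−0.69315·13) = 0.028 mg/L
Dose 7 (455 mg at t=72 h): 455·exp(−0.69315·1) = 227.500 mg/L
C(73) = 0.000 + 0.000 + 0.000 + 0.000 + 0.000 + 0.028 + 227.500 = 227.528 mg/L

227.528 mg/L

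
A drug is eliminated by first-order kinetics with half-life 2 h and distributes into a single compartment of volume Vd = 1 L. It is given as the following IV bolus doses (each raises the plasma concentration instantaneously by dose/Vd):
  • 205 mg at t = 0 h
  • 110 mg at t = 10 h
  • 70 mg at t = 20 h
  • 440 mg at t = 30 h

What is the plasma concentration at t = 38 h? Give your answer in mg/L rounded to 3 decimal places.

27.644 mg/L

k = ln 2 / 2 = 0.34657 per h
Dose 1 (205 mg at t=0 h): 205·exp(−0.34657·38) = 0.000 mg/L
Dose 2 (110 mg at t=10 h): 110·exp(−0.34657·28) = 0.007 mg/L
Dose 3 (70 mg at t=20 h): 70·exp(−0.34657·18) = 0.137 mg/L
Dose 4 (440 mg at t=30 h): 440·exp(−0.34657·8) = 27.500 mg/L
C(38) = 0.000 + 0.007 + 0.137 + 27.500 = 27.644 mg/L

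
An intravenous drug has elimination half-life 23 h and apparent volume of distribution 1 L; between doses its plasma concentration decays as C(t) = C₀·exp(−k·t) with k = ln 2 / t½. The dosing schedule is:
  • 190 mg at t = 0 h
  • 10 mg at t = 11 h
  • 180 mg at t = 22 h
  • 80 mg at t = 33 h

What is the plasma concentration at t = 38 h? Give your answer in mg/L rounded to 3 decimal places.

k = ln 2 / 23 = 0.03014 per h
Dose 1 (190 mg at t=0 h): 190·exp(−0.03014·38) = 60.450 mg/L
Dose 2 (10 mg at t=11 h): 10·exp(−0.03014·27) = 4.432 mg/L
Dose 3 (180 mg at t=22 h): 180·exp(−0.03014·16) = 111.137 mg/L
Dose 4 (80 mg at t=33 h): 80·exp(−0.03014·5) = 68.810 mg/L
C(38) = 60.450 + 4.432 + 111.137 + 68.810 = 244.830 mg/L

244.830 mg/L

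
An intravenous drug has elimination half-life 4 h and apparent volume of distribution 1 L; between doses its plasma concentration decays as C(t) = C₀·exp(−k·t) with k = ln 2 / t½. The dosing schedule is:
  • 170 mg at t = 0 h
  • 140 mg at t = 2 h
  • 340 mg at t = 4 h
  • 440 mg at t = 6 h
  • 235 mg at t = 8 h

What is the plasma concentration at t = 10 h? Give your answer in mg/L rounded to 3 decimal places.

k = ln 2 / 4 = 0.17329 per h
Dose 1 (170 mg at t=0 h): 170·exp(−0.17329·10) = 30.052 mg/L
Dose 2 (140 mg at t=2 h): 140·exp(−0.17329·8) = 35.000 mg/L
Dose 3 (340 mg at t=4 h): 340·exp(−0.17329·6) = 120.208 mg/L
Dose 4 (440 mg at t=6 h): 440·exp(−0.17329·4) = 220.000 mg/L
Dose 5 (235 mg at t=8 h): 235·exp(−0.17329·2) = 166.170 mg/L
C(10) = 30.052 + 35.000 + 120.208 + 220.000 + 166.170 = 571.430 mg/L

571.430 mg/L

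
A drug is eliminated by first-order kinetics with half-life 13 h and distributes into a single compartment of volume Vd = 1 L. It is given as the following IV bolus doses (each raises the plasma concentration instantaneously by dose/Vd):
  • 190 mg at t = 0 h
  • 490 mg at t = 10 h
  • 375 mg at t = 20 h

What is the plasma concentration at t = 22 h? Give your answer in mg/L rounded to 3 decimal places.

k = ln 2 / 13 = 0.05332 per h
Dose 1 (190 mg at t=0 h): 190·exp(−0.05332·22) = 58.792 mg/L
Dose 2 (490 mg at t=10 h): 490·exp(−0.05332·12) = 258.418 mg/L
Dose 3 (375 mg at t=20 h): 375·exp(−0.05332·2) = 337.069 mg/L
C(22) = 58.792 + 258.418 + 337.069 = 654.279 mg/L

654.279 mg/L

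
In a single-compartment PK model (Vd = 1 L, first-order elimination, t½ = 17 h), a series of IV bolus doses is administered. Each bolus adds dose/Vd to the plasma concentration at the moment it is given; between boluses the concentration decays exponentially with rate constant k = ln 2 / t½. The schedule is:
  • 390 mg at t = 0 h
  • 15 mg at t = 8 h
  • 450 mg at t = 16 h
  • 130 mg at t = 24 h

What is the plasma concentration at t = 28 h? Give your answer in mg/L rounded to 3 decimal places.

k = ln 2 / 17 = 0.04077 per h
Dose 1 (390 mg at t=0 h): 390·exp(−0.04077·28) = 124.523 mg/L
Dose 2 (15 mg at t=8 h): 15·exp(−0.04077·20) = 6.636 mg/L
Dose 3 (450 mg at t=16 h): 450·exp(−0.04077·12) = 275.880 mg/L
Dose 4 (130 mg at t=24 h): 130·exp(−0.04077·4) = 110.437 mg/L
C(28) = 124.523 + 6.636 + 275.880 + 110.437 = 517.477 mg/L

517.477 mg/L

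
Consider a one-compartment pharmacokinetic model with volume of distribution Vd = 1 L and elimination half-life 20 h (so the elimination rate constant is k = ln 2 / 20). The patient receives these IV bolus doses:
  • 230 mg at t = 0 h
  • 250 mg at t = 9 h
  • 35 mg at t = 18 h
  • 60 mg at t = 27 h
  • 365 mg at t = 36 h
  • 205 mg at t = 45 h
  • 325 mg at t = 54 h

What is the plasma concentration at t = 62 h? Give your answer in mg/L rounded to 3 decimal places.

k = ln 2 / 20 = 0.03466 per h
Dose 1 (230 mg at t=0 h): 230·exp(−0.03466·62) = 26.825 mg/L
Dose 2 (250 mg at t=9 h): 250·exp(−0.03466·53) = 39.830 mg/L
Dose 3 (35 mg at t=18 h): 35·exp(−0.03466·44) = 7.617 mg/L
Dose 4 (60 mg at t=27 h): 60·exp(−0.03466·35) = 17.838 mg/L
Dose 5 (365 mg at t=36 h): 365·exp(−0.03466·26) = 148.236 mg/L
Dose 6 (205 mg at t=45 h): 205·exp(−0.03466·17) = 113.731 mg/L
Dose 7 (325 mg at t=54 h): 325·exp(−0.03466·8) = 246.304 mg/L
C(62) = 26.825 + 39.830 + 7.617 + 17.838 + 148.236 + 113.731 + 246.304 = 600.381 mg/L

600.381 mg/L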